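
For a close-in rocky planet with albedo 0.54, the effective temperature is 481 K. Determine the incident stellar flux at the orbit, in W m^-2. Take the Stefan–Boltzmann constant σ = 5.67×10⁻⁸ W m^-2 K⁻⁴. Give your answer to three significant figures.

Invert the energy balance for S: S = 4σT⁴/(1−α).
The emitted flux is σT⁴ = 3035 W m^-2.
So S = 4×3035/(1−0.54) = 26390 W m^-2.

26400 W m^-2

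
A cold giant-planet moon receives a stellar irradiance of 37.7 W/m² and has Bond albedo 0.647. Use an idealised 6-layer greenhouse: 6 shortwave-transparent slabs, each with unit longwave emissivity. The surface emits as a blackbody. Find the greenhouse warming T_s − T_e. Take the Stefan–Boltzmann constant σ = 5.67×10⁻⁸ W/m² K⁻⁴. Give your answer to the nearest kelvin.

55 K

Top-of-atmosphere balance: σT_e⁴ = S(1−α)/4 = 3.327 W/m² → T_e = 87.52 K.
Surface: T_s = (7)^¼·T_e = 142.4 K.
Warming: T_s − T_e = 54.84 K.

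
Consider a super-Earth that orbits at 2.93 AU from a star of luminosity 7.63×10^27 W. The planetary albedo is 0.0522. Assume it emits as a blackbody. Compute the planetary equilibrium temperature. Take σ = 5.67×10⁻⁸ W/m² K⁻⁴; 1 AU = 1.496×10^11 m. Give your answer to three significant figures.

d = 2.93 × 1.496×10^11 m = 4.383×10^11 m.
Flux at the orbit: S = L/(4πd²) = 7.63×10^27/(4π·(4.38×10^11)²) = 3160 W/m².
The planet absorbs (1−α)S over its disc πR² and re-emits over 4πR², so the mean absorbed flux is (1−0.0522)·3160/4 = 748.8 W/m².
Balancing against σT⁴: T = (748.8/5.67×10⁻⁸)^(1/4) = 339.0 K.

339 K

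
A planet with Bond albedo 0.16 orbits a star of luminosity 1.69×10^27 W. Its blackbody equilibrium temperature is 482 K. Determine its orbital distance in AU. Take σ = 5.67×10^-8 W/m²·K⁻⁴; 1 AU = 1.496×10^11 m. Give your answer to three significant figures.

0.642 AU

The flux needed for this T is 4σT⁴/(1−0.16) = 14570 W/m².
S = L/(4πd²) → d = √(L/4πS) = √(1.69×10^27/(4π·14570)) = 9.606×10^10 m = 0.6421 AU.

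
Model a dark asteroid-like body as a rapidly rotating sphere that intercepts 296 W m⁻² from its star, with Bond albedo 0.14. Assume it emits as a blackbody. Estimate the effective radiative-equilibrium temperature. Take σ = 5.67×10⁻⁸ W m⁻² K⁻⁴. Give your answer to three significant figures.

The planet absorbs (1−α)S over its disc πR² and re-emits over 4πR², so the mean absorbed flux is (1−0.14)·296.0/4 = 63.64 W m⁻².
In equilibrium σT⁴ equals this, so T = 183.0 K.

183 K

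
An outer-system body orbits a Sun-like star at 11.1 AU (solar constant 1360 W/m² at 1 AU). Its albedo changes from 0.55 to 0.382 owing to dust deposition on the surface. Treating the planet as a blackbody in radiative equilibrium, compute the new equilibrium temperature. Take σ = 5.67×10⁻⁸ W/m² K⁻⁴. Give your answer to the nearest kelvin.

Irradiance scales as 1/d², so S = 1360 W/m² × (1/11.1)² = 11.04 W/m².
New equilibrium: T₂ = [(1−0.382)·11.04/(4σ)]^(1/4) = 74.06 K.

74 K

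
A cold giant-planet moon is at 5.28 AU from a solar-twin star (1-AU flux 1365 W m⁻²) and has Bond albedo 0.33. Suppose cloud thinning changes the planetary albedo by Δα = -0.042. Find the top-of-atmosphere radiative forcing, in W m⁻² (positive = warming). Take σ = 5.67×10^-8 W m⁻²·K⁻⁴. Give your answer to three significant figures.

Flux at the orbit: S = 1365/(5.28)² = 48.96 W m⁻².
ΔF = −(S/4)Δα = −(48.96/4)×(-0.042) = 0.5141 W m⁻².

0.514 W m⁻²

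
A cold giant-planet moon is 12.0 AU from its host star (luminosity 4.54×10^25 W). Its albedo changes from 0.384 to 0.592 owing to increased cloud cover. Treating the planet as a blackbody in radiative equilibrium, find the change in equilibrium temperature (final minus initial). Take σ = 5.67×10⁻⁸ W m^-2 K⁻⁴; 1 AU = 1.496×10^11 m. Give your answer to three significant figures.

-4.09 K

Orbital distance: d = 12.0 AU = 1.795×10^12 m.
S = L/(4πd²) = 1.121 W m^-2.
With α = 0.384, T₁ = 41.77 K.
After:  T₂ = [1.121·0.408/(4σ)]^(1/4) = 37.68 K.
ΔT = T₂ − T₁ = -4.088 K.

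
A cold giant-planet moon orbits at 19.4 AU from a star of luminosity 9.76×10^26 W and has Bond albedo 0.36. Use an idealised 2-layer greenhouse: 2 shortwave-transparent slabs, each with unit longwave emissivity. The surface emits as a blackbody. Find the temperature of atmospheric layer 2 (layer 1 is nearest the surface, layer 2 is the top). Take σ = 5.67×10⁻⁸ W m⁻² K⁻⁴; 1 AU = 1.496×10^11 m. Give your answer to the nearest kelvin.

Orbital distance: d = 19.4 AU = 2.902×10^12 m.
Flux at the orbit: S = L/(4πd²) = 9.76×10^26/(4π·(2.90×10^12)²) = 9.221 W m⁻².
The effective emission temperature is T_e = [S(1−α)/(4σ)]^¼ = 71.42 K.
Each opaque layer satisfies 2T_j⁴ = T_{j−1}⁴ + T_{j+1}⁴, giving T_k⁴ = (N+1−k)T_e⁴.
With k = 2: T_2 = (2+1−2)^¼·71.42 K = 71.42 K.

71 kelvin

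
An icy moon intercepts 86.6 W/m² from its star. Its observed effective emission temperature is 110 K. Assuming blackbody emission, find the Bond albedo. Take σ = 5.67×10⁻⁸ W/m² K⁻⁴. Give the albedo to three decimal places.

0.617

From σT⁴ = S(1−α)/4 we invert for α: 1−α = 4σT⁴/S.
σT⁴ = 8.301 W/m², so 4σT⁴ = 33.21 W/m².
Hence α = 1 − 33.21/86.60 = 0.6166.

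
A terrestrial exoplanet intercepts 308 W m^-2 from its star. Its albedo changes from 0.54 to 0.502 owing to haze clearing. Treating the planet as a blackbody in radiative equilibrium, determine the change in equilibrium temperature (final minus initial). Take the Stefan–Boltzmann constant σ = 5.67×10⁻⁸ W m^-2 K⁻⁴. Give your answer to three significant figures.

3.17 kelvin

With α = 0.54, T₁ = 158.1 K.
With α = 0.502, T₂ = 161.3 K.
ΔT = T₂ − T₁ = 3.168 K.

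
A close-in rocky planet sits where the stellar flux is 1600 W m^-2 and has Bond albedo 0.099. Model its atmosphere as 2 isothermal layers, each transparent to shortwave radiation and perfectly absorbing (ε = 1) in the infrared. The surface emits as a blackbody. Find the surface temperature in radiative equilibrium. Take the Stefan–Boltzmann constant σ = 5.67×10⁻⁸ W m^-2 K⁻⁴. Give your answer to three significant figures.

372 kelvin

Top-of-atmosphere balance: σT_e⁴ = S(1−α)/4 = 360.4 W m^-2 → T_e = 282.4 K.
For an N-layer opaque stack, T_s⁴ = (N+1)T_e⁴, hence T_s = (3)^(1/4)×282.4 K = 371.6 K.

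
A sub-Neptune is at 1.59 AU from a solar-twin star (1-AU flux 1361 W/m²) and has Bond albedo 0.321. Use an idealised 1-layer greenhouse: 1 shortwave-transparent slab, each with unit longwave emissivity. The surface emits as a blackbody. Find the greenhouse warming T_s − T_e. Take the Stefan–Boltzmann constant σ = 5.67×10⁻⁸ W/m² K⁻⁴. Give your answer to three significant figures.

By the inverse-square law, S = 1361/1.59² = 538.3 W/m².
Top-of-atmosphere balance: σT_e⁴ = S(1−α)/4 = 91.38 W/m² → T_e = 200.4 K.
Surface: T_s = (2)^¼·T_e = 238.3 K.
So the greenhouse effect raises the surface by 238.3 − 200.4 = 37.91 K.

37.9 kelvin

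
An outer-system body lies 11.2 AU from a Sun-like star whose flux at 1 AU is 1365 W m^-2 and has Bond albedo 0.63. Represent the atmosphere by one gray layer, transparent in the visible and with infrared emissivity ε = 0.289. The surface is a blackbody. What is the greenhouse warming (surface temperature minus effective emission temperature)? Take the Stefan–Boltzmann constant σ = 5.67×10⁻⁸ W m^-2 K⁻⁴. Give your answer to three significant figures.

2.58 K

By the inverse-square law, S = 1365/11.2² = 10.88 W m^-2.
Effective emission temperature (TOA balance): σT_e⁴ = S(1−α)/4 = 1.007 W m^-2 → T_e = 64.91 K.
For a single slab of emissivity ε, T_s⁴ = 2T_e⁴/(2−ε); thus T_s = 64.91·(1.169)^(1/4) = 67.49 K.
The atmosphere warms the surface by 2.583 K.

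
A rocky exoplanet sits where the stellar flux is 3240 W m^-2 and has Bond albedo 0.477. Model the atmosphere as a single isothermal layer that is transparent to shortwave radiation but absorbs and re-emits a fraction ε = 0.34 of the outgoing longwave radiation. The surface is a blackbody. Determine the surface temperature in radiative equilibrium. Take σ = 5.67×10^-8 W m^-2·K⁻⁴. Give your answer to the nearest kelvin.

At the top of the atmosphere, σT_e⁴ = S(1−α)/4 = 423.6 W m^-2, giving T_e = 294.0 K.
Surface balance with a leaky layer gives σT_s⁴ = σT_e⁴·2/(2−ε), so T_s = T_e·[2/(2−0.34)]^(1/4) = 308.0 K.

308 K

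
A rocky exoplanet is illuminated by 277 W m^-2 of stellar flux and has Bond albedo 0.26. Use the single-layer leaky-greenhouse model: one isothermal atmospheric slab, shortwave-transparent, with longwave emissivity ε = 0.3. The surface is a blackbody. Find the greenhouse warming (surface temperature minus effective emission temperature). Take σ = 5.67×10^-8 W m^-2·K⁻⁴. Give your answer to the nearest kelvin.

The planet radiates to space at T_e = [S(1−α)/(4σ)]^(1/4) = 173.4 K.
The surface balance (absorbed SW + ε·downward IR = σT_s⁴) with T_a⁴ = T_s⁴/2 reduces to T_s = T_e·[2/(2−ε)]^¼ = 180.6 K.
The atmosphere warms the surface by 7.190 K.

7 K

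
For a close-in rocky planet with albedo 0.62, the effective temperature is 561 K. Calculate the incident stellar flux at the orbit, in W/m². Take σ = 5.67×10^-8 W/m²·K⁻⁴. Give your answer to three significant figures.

Invert the energy balance for S: S = 4σT⁴/(1−α).
The emitted flux is σT⁴ = 5616 W/m².
S = 4·5616/0.38 = 59120 W/m².

59100 W/m²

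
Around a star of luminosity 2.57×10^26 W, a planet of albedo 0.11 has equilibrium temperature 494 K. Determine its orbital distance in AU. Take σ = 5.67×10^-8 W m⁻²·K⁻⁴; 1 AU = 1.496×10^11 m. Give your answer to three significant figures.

The flux needed for this T is 4σT⁴/(1−0.11) = 15180 W m⁻².
Then d = [L/(4πS)]^(1/2) = 3.671×10^10 m, i.e. 0.2454 AU.

0.245 AU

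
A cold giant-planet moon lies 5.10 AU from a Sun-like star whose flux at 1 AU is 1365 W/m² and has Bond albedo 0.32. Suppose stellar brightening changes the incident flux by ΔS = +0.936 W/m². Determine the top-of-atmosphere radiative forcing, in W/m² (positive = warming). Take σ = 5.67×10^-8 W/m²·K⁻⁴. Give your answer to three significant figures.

0.159 W/m²

Flux at the orbit: S = 1365/(5.10)² = 52.48 W/m².
Only a fraction (1−α) is absorbed and it's spread over 4πR², so ΔF = (1−α)ΔS/4 = 0.1591 W/m².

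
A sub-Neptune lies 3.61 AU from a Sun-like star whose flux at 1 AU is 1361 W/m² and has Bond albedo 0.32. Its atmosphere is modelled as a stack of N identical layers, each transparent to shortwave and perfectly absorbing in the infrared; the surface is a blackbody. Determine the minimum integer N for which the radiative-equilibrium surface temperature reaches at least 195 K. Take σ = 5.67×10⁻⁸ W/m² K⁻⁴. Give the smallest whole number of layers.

4

Flux at the orbit: S = 1361/(3.61)² = 104.4 W/m².
OLR = S(1−α)/4 = 17.75 W/m²; the top layer radiates at T_e = 133.0 K.
T_s = (N+1)^(1/4)·T_e ≥ 195 K requires N+1 ≥ (T_s/T_e)⁴ = (195/133.0)⁴ = 4.618.
The minimum whole number is N = 4.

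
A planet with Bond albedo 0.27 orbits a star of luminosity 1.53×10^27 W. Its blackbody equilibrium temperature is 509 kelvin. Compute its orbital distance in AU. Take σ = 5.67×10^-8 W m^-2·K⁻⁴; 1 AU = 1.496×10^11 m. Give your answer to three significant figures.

0.511 AU

Required flux: S = 4σT⁴/(1−α) = 20850 W m^-2.
Then d = [L/(4πS)]^(1/2) = 7.641×10^10 m, i.e. 0.5108 AU.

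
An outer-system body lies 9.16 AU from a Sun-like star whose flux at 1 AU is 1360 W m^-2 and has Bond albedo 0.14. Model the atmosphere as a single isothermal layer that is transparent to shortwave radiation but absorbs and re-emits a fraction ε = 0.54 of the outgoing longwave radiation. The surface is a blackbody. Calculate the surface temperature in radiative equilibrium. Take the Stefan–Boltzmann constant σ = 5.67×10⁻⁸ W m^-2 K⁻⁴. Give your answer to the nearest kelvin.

96 kelvin

Irradiance scales as 1/d², so S = 1360 W m^-2 × (1/9.16)² = 16.21 W m^-2.
At the top of the atmosphere, σT_e⁴ = S(1−α)/4 = 3.485 W m^-2, giving T_e = 88.54 K.
The surface balance (absorbed SW + ε·downward IR = σT_s⁴) with T_a⁴ = T_s⁴/2 reduces to T_s = T_e·[2/(2−ε)]^¼ = 95.79 K.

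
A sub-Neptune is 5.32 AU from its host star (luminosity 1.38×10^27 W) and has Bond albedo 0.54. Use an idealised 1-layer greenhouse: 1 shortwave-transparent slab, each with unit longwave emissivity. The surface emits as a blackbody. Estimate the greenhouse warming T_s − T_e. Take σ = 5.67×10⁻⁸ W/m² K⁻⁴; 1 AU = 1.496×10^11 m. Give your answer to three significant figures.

d = 5.32 × 1.496×10^11 m = 7.959×10^11 m.
S = L/(4πd²) = 173.4 W/m².
OLR = S(1−α)/4 = 19.94 W/m²; the top layer radiates at T_e = 136.9 K.
Surface: T_s = (2)^¼·T_e = 162.8 K.
Warming: T_s − T_e = 25.91 K.

25.9 kelvin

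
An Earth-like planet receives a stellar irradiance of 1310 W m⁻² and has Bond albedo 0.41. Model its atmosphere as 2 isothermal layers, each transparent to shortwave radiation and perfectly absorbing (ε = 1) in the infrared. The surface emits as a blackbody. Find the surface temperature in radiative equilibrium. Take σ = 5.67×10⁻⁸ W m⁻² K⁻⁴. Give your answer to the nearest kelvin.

OLR = S(1−α)/4 = 193.2 W m⁻²; the top layer radiates at T_e = 241.6 K.
For an N-layer opaque stack, T_s⁴ = (N+1)T_e⁴, hence T_s = (3)^(1/4)×241.6 K = 318.0 K.

318 K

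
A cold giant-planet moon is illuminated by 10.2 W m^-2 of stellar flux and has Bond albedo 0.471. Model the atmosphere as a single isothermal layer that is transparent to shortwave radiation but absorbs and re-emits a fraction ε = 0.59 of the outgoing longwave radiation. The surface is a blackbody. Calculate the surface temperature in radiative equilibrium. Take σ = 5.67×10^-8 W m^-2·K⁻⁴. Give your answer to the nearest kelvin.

76 K

The planet radiates to space at T_e = [S(1−α)/(4σ)]^(1/4) = 69.84 K.
The surface balance (absorbed SW + ε·downward IR = σT_s⁴) with T_a⁴ = T_s⁴/2 reduces to T_s = T_e·[2/(2−ε)]^¼ = 76.22 K.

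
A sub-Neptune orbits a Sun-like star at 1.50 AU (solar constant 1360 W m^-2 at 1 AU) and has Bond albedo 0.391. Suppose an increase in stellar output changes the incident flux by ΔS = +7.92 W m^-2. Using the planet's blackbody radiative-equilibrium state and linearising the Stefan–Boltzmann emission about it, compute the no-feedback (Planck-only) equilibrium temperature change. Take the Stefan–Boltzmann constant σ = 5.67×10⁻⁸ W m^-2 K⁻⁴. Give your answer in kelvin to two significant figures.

0.66 kelvin

Irradiance scales as 1/d², so S = 1360 W m^-2 × (1/1.50)² = 604.4 W m^-2.
The baseline emission temperature is T_e = 200.7 K.
TOA radiative forcing: ΔF = (1−α)ΔS/4 = 0.609·(+7.92)/4 = 1.206 W m^-2.
The Planck feedback parameter is 4σT_e³ = 1.834 W m^-2/K.
ΔT₀ = ΔF/λ_P = 1.206/1.834 = 0.657 K.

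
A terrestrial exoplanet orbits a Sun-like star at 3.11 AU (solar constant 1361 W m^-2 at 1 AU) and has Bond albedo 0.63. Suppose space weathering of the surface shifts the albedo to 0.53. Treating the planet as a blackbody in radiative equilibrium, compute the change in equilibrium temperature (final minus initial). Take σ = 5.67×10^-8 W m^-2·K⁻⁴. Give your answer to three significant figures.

7.59 K

Irradiance scales as 1/d², so S = 1361 W m^-2 × (1/3.11)² = 140.7 W m^-2.
Initial: T₁ = [S(1−0.63)/(4σ)]^(1/4) = 123.1 K.
Final:   T₂ = [S(1−0.53)/(4σ)]^(1/4) = 130.7 K.
ΔT = T₂ − T₁ = 7.586 K.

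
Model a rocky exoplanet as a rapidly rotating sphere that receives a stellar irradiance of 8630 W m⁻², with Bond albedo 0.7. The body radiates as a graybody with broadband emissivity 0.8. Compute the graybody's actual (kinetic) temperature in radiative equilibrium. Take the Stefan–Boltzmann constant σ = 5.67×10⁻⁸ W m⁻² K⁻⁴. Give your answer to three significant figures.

346 K

Averaging over the sphere, the absorbed flux is S(1−α)/4 = 647.3 W m⁻².
Radiative balance εσT⁴ = 647.3 gives T = [647.3/(0.8·σ)]^(1/4) = 345.6 K.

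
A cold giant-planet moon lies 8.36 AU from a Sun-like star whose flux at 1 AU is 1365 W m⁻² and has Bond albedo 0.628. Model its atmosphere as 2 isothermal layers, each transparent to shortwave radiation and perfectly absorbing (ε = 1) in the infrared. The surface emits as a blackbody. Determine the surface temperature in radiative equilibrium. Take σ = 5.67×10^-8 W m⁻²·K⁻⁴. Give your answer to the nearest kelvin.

99 K

Irradiance scales as 1/d², so S = 1365 W m⁻² × (1/8.36)² = 19.53 W m⁻².
The effective emission temperature is T_e = [S(1−α)/(4σ)]^¼ = 75.23 K.
Layer-by-layer balance gives σT_s⁴ = (N+1)σT_e⁴, so T_s = 3^¼·75.23 = 99.01 K.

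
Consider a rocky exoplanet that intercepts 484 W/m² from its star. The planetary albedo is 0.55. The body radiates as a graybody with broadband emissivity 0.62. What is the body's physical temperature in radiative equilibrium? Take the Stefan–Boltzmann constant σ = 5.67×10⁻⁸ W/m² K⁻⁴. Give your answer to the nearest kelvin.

198 kelvin

Absorbed flux (global mean): S(1−α)/4 = 484.0·0.45/4 = 54.45 W/m².
Equating to εσT⁴ with ε = 0.62: T = (54.45/0.62σ)^(1/4) = 198.4 K.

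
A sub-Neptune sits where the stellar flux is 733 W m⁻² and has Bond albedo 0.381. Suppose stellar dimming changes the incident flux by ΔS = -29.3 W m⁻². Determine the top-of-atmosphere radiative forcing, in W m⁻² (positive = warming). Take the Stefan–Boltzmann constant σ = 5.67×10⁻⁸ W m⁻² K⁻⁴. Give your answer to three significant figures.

Only a fraction (1−α) is absorbed and it's spread over 4πR², so ΔF = (1−α)ΔS/4 = -4.534 W m⁻².

-4.53 W m⁻²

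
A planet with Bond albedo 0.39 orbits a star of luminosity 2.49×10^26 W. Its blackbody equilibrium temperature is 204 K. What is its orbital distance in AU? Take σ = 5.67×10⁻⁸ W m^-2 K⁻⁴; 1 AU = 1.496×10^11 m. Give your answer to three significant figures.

1.17 AU

Required flux: S = 4σT⁴/(1−α) = 643.9 W m^-2.
S = L/(4πd²) → d = √(L/4πS) = √(2.49×10^26/(4π·643.9)) = 1.754×10^11 m = 1.173 AU.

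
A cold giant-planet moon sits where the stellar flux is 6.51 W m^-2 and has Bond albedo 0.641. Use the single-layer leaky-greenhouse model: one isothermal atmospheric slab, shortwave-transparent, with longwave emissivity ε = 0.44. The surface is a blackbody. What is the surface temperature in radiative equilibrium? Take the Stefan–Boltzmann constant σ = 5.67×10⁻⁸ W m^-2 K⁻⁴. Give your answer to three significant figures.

60.3 K

At the top of the atmosphere, σT_e⁴ = S(1−α)/4 = 0.5843 W m^-2, giving T_e = 56.66 K.
Surface balance with a leaky layer gives σT_s⁴ = σT_e⁴·2/(2−ε), so T_s = T_e·[2/(2−0.44)]^(1/4) = 60.29 K.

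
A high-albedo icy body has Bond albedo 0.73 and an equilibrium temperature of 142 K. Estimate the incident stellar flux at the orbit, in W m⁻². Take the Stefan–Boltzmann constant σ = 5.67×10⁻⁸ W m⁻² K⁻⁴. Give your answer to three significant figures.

342 W m⁻²

From S(1−α)/4 = σT⁴: S = 4σT⁴/(1−α).
σT⁴ = 5.67×10⁻⁸·(142)⁴ = 23.05 W m⁻².
S = 4·23.05/0.27 = 341.5 W m⁻².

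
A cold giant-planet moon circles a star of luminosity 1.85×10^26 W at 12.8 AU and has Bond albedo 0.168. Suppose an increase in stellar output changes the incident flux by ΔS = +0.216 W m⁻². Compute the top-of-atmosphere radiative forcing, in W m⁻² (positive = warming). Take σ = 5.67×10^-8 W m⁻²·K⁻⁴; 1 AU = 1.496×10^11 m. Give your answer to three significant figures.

0.0449 W m⁻²

d = 12.8 × 1.496×10^11 m = 1.915×10^12 m.
Spreading L over a sphere of radius d: S = 1.85×10^26/(4π·1.91×10^12²) = 4.015 W m⁻².
TOA radiative forcing: ΔF = (1−α)ΔS/4 = 0.832·(+0.216)/4 = 0.04493 W m⁻².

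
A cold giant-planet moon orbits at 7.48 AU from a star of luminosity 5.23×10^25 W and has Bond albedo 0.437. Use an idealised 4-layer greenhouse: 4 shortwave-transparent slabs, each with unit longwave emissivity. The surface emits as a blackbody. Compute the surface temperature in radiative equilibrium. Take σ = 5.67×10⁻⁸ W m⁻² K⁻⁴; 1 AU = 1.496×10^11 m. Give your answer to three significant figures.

d = 7.48 × 1.496×10^11 m = 1.119×10^12 m.
S = L/(4πd²) = 3.324 W m⁻².
Top-of-atmosphere balance: σT_e⁴ = S(1−α)/4 = 0.4678 W m⁻² → T_e = 53.59 K.
Layer-by-layer balance gives σT_s⁴ = (N+1)σT_e⁴, so T_s = 5^¼·53.59 = 80.14 K.

80.1 kelvin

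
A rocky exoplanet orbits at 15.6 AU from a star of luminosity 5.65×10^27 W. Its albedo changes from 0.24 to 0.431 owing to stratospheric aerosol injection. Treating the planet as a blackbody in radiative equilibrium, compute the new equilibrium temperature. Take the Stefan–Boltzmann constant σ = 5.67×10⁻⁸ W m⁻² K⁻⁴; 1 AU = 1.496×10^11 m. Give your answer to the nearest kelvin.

d = 15.6 × 1.496×10^11 m = 2.334×10^12 m.
Spreading L over a sphere of radius d: S = 5.65×10^27/(4π·2.33×10^12²) = 82.55 W m⁻².
With the new albedo, S(1−α₂)/4 = 11.74 W m⁻², so T₂ = 120.0 K.

120 K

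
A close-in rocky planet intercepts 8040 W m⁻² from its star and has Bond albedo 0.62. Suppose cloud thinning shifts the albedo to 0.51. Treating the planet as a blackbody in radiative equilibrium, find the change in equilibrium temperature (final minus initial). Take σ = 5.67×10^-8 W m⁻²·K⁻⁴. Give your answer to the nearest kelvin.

Before: T₁ = [8040·0.38/(4σ)]^(1/4) = 340.7 K.
Final:   T₂ = [S(1−0.51)/(4σ)]^(1/4) = 363.0 K.
ΔT = T₂ − T₁ = 22.36 K.

22 kelvin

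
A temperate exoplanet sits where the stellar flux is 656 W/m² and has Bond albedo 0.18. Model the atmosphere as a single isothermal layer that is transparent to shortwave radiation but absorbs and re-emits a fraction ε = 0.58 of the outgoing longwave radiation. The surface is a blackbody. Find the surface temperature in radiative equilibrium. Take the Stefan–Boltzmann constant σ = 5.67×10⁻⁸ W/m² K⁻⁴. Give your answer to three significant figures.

240 K

At the top of the atmosphere, σT_e⁴ = S(1−α)/4 = 134.5 W/m², giving T_e = 220.7 K.
The surface balance (absorbed SW + ε·downward IR = σT_s⁴) with T_a⁴ = T_s⁴/2 reduces to T_s = T_e·[2/(2−ε)]^¼ = 240.4 K.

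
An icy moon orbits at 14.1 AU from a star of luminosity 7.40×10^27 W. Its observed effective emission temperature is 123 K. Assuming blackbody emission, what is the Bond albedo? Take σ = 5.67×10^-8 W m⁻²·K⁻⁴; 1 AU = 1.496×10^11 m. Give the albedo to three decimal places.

d = 14.1 × 1.496×10^11 m = 2.109×10^12 m.
Flux at the orbit: S = L/(4πd²) = 7.40×10^27/(4π·(2.11×10^12)²) = 132.3 W m⁻².
Rearranging the radiative balance, α = 1 − 4σT⁴/S.
σT⁴ = 12.98 W m⁻², so 4σT⁴ = 51.91 W m⁻².
1−α = 51.91/132.3 = 0.3922, so α = 0.6078.

0.608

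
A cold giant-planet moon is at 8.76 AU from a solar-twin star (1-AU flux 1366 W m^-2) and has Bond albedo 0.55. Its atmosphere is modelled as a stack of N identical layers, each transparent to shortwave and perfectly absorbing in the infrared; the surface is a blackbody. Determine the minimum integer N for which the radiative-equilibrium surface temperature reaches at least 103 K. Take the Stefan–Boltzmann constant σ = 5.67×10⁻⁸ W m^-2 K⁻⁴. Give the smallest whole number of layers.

By the inverse-square law, S = 1366/8.76² = 17.80 W m^-2.
Top-of-atmosphere balance: σT_e⁴ = S(1−α)/4 = 2.003 W m^-2 → T_e = 77.09 K.
Need (N+1)T_e⁴ ≥ T_s⁴, i.e. N+1 ≥ (103/77.09)⁴ = 3.187.
The minimum whole number is N = 3.

3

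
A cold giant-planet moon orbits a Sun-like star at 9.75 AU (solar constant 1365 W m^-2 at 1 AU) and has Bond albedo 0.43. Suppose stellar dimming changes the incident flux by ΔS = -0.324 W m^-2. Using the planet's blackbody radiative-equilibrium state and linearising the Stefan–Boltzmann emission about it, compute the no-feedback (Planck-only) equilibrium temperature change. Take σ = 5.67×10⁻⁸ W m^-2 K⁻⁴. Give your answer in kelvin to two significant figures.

-0.44 K

Irradiance scales as 1/d², so S = 1365 W m^-2 × (1/9.75)² = 14.36 W m^-2.
The baseline emission temperature is T_e = 77.51 K.
Only a fraction (1−α) is absorbed and it's spread over 4πR², so ΔF = (1−α)ΔS/4 = -0.04617 W m^-2.
Planck response: λ_P = 4σT_e³ = 4·5.67×10⁻⁸·(77.51)³ = 0.1056 W m^-2/K.
So ΔT₀ = -0.04617/0.1056 = -0.437 K.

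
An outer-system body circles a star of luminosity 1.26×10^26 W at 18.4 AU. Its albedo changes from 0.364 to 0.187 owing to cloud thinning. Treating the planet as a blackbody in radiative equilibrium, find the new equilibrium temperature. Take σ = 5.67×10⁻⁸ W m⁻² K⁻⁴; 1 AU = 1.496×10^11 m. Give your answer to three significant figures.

46.7 K

d = 18.4 × 1.496×10^11 m = 2.753×10^12 m.
Spreading L over a sphere of radius d: S = 1.26×10^26/(4π·2.75×10^12²) = 1.323 W m⁻².
T₂ = [S(1−α₂)/(4σ)]^(1/4) = [1.323·0.813/(4σ)]^(1/4) = 46.67 K.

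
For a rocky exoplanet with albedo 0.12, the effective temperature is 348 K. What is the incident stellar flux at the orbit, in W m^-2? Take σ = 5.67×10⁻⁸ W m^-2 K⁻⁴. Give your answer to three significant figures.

Invert the energy balance for S: S = 4σT⁴/(1−α).
σT⁴ = 5.67×10⁻⁸·(348)⁴ = 831.6 W m^-2.
S = 4·831.6/0.88 = 3780 W m^-2.

3780 W m^-2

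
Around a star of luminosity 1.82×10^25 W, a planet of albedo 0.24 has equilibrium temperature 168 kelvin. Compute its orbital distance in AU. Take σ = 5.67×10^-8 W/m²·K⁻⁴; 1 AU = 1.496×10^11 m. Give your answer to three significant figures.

0.522 AU

Required flux: S = 4σT⁴/(1−α) = 237.7 W/m².
S = L/(4πd²) → d = √(L/4πS) = √(1.82×10^25/(4π·237.7)) = 7.805×10^10 m = 0.5218 AU.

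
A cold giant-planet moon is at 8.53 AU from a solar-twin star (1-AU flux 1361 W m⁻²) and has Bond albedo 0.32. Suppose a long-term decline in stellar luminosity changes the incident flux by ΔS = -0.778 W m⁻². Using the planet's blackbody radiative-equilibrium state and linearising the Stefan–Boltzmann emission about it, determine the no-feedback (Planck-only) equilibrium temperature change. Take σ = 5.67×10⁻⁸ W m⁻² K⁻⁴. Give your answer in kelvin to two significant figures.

Flux at the orbit: S = 1361/(8.53)² = 18.71 W m⁻².
Unperturbed T_e = [18.71·(1−0.32)/(4σ)]^¼ = 86.54 K.
TOA radiative forcing: ΔF = (1−α)ΔS/4 = 0.68·(-0.778)/4 = -0.1323 W m⁻².
Planck response: λ_P = 4σT_e³ = 4·5.67×10⁻⁸·(86.54)³ = 0.1470 W m⁻²/K.
Hence the no-feedback warming is ΔF/(4σT_e³) = -0.900 K.

-0.90 K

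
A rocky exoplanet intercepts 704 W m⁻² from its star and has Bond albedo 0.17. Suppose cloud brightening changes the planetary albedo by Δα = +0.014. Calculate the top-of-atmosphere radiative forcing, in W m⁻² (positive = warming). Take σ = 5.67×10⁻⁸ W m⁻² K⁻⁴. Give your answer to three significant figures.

The change in absorbed flux is Δ[S(1−α)/4] = −SΔα/4 = -2.464 W m⁻².

-2.46 W m⁻²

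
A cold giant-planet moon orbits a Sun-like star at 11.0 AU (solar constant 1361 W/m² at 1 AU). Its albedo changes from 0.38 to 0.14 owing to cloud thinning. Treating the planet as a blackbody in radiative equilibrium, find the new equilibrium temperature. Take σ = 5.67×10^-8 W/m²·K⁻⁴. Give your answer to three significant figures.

80.8 kelvin

By the inverse-square law, S = 1361/11.0² = 11.25 W/m².
T₂ = [S(1−α₂)/(4σ)]^(1/4) = [11.25·0.86/(4σ)]^(1/4) = 80.81 K.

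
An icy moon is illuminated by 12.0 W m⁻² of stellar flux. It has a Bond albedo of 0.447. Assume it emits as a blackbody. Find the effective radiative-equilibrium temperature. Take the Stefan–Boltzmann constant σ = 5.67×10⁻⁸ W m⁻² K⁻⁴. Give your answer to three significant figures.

Absorbed flux (global mean): S(1−α)/4 = 12.00·0.553/4 = 1.659 W m⁻².
In equilibrium σT⁴ equals this, so T = 73.55 K.

73.5 kelvin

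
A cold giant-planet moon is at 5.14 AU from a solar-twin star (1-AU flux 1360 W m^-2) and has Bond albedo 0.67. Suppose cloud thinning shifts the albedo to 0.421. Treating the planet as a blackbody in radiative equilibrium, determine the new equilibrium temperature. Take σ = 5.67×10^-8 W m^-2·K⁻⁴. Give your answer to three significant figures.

107 kelvin

Flux at the orbit: S = 1360/(5.14)² = 51.48 W m^-2.
With the new albedo, S(1−α₂)/4 = 7.451 W m^-2, so T₂ = 107.1 K.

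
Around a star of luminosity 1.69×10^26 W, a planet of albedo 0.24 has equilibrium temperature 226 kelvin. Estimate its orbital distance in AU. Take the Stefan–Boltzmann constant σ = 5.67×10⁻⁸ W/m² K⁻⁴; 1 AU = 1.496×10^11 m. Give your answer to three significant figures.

0.879 AU

Required flux: S = 4σT⁴/(1−α) = 778.5 W/m².
Then d = [L/(4πS)]^(1/2) = 1.314×10^11 m, i.e. 0.8786 AU.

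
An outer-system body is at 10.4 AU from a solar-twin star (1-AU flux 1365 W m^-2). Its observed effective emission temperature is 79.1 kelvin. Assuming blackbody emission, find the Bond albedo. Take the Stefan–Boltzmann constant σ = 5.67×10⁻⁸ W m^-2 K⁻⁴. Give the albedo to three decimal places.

Flux at the orbit: S = 1365/(10.4)² = 12.62 W m^-2.
Rearranging the radiative balance, α = 1 − 4σT⁴/S.
4σT⁴ = 4·5.67×10⁻⁸·(79.1)⁴ = 8.879 W m^-2.
1−α = 8.879/12.62 = 0.7035, so α = 0.2965.

0.296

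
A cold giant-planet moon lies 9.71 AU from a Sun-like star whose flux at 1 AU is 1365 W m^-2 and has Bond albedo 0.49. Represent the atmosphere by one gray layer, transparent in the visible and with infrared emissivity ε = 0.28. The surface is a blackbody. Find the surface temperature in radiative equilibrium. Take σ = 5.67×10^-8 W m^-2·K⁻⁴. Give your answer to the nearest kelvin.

Irradiance scales as 1/d², so S = 1365 W m^-2 × (1/9.71)² = 14.48 W m^-2.
Effective emission temperature (TOA balance): σT_e⁴ = S(1−α)/4 = 1.846 W m^-2 → T_e = 75.54 K.
Surface balance with a leaky layer gives σT_s⁴ = σT_e⁴·2/(2−ε), so T_s = T_e·[2/(2−0.28)]^(1/4) = 78.44 K.

78 K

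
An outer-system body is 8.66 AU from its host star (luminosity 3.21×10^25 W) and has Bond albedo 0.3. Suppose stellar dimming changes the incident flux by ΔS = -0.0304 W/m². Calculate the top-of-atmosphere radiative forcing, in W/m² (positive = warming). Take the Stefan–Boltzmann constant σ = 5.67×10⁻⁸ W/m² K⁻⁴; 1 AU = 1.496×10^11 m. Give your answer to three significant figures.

Orbital distance: d = 8.66 AU = 1.296×10^12 m.
Flux at the orbit: S = L/(4πd²) = 3.21×10^25/(4π·(1.30×10^12)²) = 1.522 W/m².
ΔF = Δ[S(1−α)]/4 = (1−0.3)·-0.0304/4 = -0.005320 W/m².

-0.00532 W/m²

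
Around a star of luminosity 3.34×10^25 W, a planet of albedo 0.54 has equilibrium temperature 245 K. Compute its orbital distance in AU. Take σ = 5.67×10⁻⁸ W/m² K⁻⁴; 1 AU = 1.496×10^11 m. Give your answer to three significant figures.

Energy balance gives S = 4σT⁴/(1−α) = 1776 W/m².
From L = 4πd²S, d = √(3.34×10^25/(4π·1776)) = 3.868×10^10 m = 0.2586 AU.

0.259 AU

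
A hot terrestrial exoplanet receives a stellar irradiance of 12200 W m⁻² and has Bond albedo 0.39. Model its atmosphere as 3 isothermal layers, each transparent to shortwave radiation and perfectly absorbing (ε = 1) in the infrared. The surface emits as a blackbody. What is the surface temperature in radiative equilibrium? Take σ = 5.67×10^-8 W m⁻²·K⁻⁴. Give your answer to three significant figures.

The effective emission temperature is T_e = [S(1−α)/(4σ)]^¼ = 425.6 K.
Layer-by-layer balance gives σT_s⁴ = (N+1)σT_e⁴, so T_s = 4^¼·425.6 = 601.9 K.

602 kelvin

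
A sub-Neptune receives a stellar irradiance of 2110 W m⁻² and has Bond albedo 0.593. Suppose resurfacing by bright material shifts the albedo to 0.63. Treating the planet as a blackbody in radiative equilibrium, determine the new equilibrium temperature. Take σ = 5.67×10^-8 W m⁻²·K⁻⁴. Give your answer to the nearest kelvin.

With the new albedo, S(1−α₂)/4 = 195.2 W m⁻², so T₂ = 242.2 K.

242 kelvin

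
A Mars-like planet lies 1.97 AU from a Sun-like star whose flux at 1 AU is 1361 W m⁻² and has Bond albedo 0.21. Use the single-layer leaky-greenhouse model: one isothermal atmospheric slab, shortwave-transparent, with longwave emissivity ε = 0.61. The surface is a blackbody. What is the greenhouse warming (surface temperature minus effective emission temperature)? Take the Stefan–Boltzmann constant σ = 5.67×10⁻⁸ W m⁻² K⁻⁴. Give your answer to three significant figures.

By the inverse-square law, S = 1361/1.97² = 350.7 W m⁻².
At the top of the atmosphere, σT_e⁴ = S(1−α)/4 = 69.26 W m⁻², giving T_e = 187.0 K.
For a single slab of emissivity ε, T_s⁴ = 2T_e⁴/(2−ε); thus T_s = 187.0·(1.439)^(1/4) = 204.8 K.
The atmosphere warms the surface by 17.80 K.

17.8 kelvin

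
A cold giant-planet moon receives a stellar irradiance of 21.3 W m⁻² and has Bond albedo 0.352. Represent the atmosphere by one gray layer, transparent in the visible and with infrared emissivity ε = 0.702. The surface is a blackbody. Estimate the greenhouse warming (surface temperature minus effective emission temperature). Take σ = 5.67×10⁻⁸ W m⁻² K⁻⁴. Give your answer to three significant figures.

10.1 K

The planet radiates to space at T_e = [S(1−α)/(4σ)]^(1/4) = 88.32 K.
Surface balance with a leaky layer gives σT_s⁴ = σT_e⁴·2/(2−ε), so T_s = T_e·[2/(2−0.702)]^(1/4) = 98.40 K.
The atmosphere warms the surface by 10.08 K.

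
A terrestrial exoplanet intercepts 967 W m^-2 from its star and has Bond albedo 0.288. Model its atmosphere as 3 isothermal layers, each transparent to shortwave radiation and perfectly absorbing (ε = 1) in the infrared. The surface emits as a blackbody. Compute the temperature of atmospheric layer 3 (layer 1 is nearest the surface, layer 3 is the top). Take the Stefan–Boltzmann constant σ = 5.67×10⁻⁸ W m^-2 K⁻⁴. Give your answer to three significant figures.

235 kelvin

OLR = S(1−α)/4 = 172.1 W m^-2; the top layer radiates at T_e = 234.7 K.
Each opaque layer satisfies 2T_j⁴ = T_{j−1}⁴ + T_{j+1}⁴, giving T_k⁴ = (N+1−k)T_e⁴.
T_3 = (1)^(1/4)·234.7 = 234.7 K.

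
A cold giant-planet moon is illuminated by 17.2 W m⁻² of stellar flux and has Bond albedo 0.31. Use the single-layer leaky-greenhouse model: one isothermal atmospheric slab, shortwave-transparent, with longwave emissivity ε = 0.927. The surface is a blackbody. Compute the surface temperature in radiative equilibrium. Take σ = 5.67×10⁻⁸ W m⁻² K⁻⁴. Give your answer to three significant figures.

99.4 kelvin

Effective emission temperature (TOA balance): σT_e⁴ = S(1−α)/4 = 2.967 W m⁻² → T_e = 85.05 K.
Surface balance with a leaky layer gives σT_s⁴ = σT_e⁴·2/(2−ε), so T_s = T_e·[2/(2−0.927)]^(1/4) = 99.38 K.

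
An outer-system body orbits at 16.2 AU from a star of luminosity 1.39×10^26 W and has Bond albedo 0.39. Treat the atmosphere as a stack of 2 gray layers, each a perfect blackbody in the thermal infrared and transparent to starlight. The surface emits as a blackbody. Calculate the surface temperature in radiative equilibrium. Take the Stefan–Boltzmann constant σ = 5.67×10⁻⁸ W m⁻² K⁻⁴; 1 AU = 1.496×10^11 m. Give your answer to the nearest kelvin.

Orbital distance: d = 16.2 AU = 2.424×10^12 m.
Flux at the orbit: S = L/(4πd²) = 1.39×10^26/(4π·(2.42×10^12)²) = 1.883 W m⁻².
Top-of-atmosphere balance: σT_e⁴ = S(1−α)/4 = 0.2872 W m⁻² → T_e = 47.44 K.
Layer-by-layer balance gives σT_s⁴ = (N+1)σT_e⁴, so T_s = 3^¼·47.44 = 62.44 K.

62 K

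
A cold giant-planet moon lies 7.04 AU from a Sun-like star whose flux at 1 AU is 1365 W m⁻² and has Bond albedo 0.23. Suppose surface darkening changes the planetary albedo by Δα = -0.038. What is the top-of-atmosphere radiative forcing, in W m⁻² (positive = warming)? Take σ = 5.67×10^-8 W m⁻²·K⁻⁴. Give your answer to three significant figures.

Flux at the orbit: S = 1365/(7.04)² = 27.54 W m⁻².
The change in absorbed flux is Δ[S(1−α)/4] = −SΔα/4 = 0.2616 W m⁻².

0.262 W m⁻²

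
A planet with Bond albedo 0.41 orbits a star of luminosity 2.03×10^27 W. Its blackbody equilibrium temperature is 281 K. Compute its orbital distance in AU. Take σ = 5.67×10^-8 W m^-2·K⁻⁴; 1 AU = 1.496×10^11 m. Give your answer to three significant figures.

Energy balance gives S = 4σT⁴/(1−α) = 2397 W m^-2.
Then d = [L/(4πS)]^(1/2) = 2.596×10^11 m, i.e. 1.735 AU.

1.74 AU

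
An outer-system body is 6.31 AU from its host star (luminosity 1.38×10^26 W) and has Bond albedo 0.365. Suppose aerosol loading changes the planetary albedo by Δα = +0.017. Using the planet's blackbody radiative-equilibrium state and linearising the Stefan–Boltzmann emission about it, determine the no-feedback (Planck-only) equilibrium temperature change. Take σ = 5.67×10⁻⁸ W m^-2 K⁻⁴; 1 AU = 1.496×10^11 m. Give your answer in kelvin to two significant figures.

-0.51 K

d = 6.31 × 1.496×10^11 m = 9.440×10^11 m.
Flux at the orbit: S = L/(4πd²) = 1.38×10^26/(4π·(9.44×10^11)²) = 12.32 W m^-2.
Reference equilibrium: T_e = [S(1−α)/(4σ)]^(1/4) = 76.64 K.
The change in absorbed flux is Δ[S(1−α)/4] = −SΔα/4 = -0.05238 W m^-2.
Planck response: λ_P = 4σT_e³ = 4·5.67×10⁻⁸·(76.64)³ = 0.1021 W m^-2/K.
Hence the no-feedback warming is ΔF/(4σT_e³) = -0.513 K.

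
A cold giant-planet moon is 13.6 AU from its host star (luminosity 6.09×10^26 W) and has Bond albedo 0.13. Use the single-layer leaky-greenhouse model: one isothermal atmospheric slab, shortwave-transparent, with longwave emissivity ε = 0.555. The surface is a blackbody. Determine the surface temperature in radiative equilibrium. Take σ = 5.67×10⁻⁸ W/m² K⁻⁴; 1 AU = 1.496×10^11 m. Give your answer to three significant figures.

88.8 K

Orbital distance: d = 13.6 AU = 2.035×10^12 m.
Spreading L over a sphere of radius d: S = 6.09×10^26/(4π·2.03×10^12²) = 11.71 W/m².
At the top of the atmosphere, σT_e⁴ = S(1−α)/4 = 2.546 W/m², giving T_e = 81.86 K.
The surface balance (absorbed SW + ε·downward IR = σT_s⁴) with T_a⁴ = T_s⁴/2 reduces to T_s = T_e·[2/(2−ε)]^¼ = 88.79 K.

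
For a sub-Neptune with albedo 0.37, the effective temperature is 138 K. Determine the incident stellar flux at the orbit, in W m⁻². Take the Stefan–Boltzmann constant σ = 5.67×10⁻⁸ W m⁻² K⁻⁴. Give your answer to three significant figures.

131 W m⁻²

From S(1−α)/4 = σT⁴: S = 4σT⁴/(1−α).
σT⁴ = 5.67×10⁻⁸·(138)⁴ = 20.56 W m⁻².
So S = 4×20.56/(1−0.37) = 130.6 W m⁻².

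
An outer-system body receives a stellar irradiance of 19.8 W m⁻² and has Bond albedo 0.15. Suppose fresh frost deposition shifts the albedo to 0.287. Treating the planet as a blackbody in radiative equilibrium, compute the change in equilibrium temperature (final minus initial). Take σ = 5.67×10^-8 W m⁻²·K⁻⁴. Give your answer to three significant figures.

Before: T₁ = [19.80·0.85/(4σ)]^(1/4) = 92.81 K.
Final:   T₂ = [S(1−0.287)/(4σ)]^(1/4) = 88.82 K.
Change: 88.82 − 92.81 = -3.990 K.

-3.99 K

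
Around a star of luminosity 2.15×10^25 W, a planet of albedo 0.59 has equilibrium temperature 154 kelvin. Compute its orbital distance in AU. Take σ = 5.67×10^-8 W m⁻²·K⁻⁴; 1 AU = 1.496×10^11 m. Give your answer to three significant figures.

Energy balance gives S = 4σT⁴/(1−α) = 311.1 W m⁻².
Then d = [L/(4πS)]^(1/2) = 7.416×10^10 m, i.e. 0.4957 AU.

0.496 AU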